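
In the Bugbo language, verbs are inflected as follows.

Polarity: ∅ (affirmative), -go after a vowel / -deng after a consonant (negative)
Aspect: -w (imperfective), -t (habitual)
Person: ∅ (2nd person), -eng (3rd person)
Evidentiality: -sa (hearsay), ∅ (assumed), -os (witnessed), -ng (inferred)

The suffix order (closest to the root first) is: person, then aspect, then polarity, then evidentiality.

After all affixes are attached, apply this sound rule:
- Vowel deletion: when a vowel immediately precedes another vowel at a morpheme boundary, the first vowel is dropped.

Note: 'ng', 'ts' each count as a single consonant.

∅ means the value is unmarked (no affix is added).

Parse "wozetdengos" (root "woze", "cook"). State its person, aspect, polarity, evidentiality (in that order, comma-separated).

2nd person, habitual, negative, witnessed

Segment: woze-t-deng-os.
person: ∅ → 2nd person.
aspect: -t → habitual.
polarity: -go/deng → negative.
evidentiality: -os → witnessed.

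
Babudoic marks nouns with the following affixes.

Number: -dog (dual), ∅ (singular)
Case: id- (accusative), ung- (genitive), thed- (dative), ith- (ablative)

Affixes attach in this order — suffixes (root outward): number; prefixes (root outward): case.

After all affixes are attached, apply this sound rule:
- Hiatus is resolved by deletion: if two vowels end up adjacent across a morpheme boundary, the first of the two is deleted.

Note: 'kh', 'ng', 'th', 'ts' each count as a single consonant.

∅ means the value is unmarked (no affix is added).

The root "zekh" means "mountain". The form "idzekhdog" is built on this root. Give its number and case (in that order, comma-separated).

dual, accusative

Segment: id-zekh-dog.
number: -dog → dual.
case: id- → accusative.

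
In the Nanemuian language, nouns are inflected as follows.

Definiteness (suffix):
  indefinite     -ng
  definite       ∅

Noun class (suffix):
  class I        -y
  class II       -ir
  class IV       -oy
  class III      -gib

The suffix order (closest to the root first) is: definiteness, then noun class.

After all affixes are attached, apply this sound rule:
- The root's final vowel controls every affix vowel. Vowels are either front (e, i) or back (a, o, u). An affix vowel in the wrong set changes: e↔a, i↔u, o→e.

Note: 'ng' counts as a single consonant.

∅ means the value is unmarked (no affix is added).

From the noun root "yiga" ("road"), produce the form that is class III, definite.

definiteness = definite: zero marking, form stays yiga.
Attach noun class class III -gib → yigagib.
Apply vowel harmony: yigagib → yigagub.

yigagub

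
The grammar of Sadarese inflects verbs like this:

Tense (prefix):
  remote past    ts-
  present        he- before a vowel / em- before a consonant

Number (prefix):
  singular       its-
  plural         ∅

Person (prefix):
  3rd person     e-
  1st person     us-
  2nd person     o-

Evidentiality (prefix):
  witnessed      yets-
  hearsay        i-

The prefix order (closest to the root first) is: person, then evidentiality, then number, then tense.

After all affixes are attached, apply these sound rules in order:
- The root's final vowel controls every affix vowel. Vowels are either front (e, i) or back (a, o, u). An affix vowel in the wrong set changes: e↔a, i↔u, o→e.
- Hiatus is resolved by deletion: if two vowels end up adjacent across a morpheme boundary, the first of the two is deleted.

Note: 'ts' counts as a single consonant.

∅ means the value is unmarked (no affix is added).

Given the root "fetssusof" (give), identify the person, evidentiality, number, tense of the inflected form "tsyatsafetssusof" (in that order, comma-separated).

Segment: ts-yets-e-fetssusof.
person: e- → 3rd person.
evidentiality: yets- → witnessed.
number: ∅ → plural.
tense: ts- → remote past.

3rd person, witnessed, plural, remote past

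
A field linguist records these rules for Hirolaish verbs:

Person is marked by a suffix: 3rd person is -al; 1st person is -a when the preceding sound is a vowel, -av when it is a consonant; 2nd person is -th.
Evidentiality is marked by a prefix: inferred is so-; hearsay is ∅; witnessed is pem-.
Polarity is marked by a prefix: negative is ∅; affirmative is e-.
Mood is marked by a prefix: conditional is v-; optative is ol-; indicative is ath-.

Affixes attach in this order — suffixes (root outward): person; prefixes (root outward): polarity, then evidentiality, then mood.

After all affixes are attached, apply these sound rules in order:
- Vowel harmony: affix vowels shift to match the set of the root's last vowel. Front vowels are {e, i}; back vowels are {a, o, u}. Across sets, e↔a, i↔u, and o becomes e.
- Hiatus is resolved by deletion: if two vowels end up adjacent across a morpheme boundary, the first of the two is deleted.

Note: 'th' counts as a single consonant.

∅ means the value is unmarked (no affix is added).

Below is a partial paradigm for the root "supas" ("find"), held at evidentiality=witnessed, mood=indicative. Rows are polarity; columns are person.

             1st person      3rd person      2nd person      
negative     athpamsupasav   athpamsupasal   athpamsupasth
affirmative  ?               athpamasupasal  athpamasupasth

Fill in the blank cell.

Attach person 1st person -av (after consonant 's') → supasav.
Attach polarity affirmative e- → esupasav.
Attach evidentiality witnessed pem- → pemesupasav.
Attach mood indicative ath- → athpemesupasav.
Apply vowel harmony: athpemesupasav → athpamasupasav.
Vowel deletion: no change.

athpamasupasav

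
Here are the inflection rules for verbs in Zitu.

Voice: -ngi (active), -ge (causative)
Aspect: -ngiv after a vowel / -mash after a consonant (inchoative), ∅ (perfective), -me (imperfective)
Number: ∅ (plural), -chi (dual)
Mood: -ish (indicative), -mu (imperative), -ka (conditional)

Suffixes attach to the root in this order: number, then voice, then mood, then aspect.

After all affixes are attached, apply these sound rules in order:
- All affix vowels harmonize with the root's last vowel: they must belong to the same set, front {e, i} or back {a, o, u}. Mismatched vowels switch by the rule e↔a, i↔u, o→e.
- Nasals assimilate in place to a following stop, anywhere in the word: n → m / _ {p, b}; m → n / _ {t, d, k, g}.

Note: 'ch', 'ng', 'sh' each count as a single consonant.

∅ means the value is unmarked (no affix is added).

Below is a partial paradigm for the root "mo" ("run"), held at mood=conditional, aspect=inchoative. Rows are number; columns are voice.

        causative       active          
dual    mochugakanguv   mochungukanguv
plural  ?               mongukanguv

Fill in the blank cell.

number = plural: zero marking, form stays mo.
Attach voice causative -ge → moge.
Attach mood conditional -ka → mogeka.
Attach aspect inchoative -ngiv (after vowel 'a') → mogekangiv.
Apply vowel harmony: mogekangiv → mogakanguv.
Nasal assimilation: no change.

mogakanguv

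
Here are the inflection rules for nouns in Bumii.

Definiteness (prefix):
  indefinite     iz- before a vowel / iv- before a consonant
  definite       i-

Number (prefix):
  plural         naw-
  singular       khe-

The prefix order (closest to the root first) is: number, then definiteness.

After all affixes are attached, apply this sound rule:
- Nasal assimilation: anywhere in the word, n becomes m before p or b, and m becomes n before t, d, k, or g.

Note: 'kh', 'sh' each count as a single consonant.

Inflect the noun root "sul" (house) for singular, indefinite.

Attach number singular khe- → khesul.
Attach definiteness indefinite iv- (before consonant 'kh') → ivkhesul.
Nasal assimilation: no change.

ivkhesul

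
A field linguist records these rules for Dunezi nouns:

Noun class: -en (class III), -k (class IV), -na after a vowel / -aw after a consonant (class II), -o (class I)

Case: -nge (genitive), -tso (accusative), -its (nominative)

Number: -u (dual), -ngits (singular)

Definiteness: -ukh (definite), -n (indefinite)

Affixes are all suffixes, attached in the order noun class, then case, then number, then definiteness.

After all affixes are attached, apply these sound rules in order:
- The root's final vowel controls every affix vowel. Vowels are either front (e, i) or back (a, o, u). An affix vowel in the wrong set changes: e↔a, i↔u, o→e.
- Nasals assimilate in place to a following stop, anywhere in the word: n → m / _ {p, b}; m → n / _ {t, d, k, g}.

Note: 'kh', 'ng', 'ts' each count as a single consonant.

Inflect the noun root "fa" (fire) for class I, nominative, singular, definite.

Attach noun class class I -o → fao.
Attach case nominative -its → faoits.
Attach number singular -ngits → faoitsngits.
Attach definiteness definite -ukh → faoitsngitsukh.
Apply vowel harmony: faoitsngitsukh → faoutsngutsukh.
Nasal assimilation: no change.

faoutsngutsukh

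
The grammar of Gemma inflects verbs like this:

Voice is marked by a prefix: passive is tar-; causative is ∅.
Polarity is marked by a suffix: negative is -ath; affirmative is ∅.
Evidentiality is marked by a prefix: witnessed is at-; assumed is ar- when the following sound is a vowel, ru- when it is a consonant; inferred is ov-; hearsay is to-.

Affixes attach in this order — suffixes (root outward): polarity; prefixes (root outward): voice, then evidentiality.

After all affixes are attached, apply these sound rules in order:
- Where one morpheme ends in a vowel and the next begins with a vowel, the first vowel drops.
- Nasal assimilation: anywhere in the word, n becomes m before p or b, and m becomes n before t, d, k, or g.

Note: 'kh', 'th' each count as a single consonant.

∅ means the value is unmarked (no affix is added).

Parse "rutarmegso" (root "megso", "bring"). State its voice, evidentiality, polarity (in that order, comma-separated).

passive, assumed, affirmative

Segment: ru-tar-megso.
voice: tar- → passive.
evidentiality: ar/ru- → assumed.
polarity: ∅ → affirmative.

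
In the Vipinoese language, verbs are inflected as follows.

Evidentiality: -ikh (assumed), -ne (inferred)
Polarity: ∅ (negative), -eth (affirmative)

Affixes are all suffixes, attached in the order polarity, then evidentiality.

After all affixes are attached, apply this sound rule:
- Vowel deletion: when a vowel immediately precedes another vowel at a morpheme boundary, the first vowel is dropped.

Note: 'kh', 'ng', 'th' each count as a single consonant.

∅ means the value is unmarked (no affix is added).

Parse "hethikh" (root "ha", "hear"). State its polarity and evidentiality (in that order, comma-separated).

Segment: ha-eth-ikh.
polarity: -eth → affirmative.
evidentiality: -ikh → assumed.

affirmative, assumed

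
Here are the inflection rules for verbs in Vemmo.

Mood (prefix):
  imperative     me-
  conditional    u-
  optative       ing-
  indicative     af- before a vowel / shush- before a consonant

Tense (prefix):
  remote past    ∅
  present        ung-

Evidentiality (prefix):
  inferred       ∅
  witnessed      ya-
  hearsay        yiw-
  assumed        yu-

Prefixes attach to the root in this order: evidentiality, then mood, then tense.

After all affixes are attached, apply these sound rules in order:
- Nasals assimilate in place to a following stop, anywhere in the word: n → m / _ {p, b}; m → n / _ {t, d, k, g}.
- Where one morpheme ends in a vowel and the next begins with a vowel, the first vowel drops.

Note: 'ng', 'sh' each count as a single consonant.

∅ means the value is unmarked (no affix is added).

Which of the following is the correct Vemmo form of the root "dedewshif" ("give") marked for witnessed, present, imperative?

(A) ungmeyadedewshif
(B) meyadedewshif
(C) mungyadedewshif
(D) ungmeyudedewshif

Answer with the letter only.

A

Attach evidentiality witnessed ya- → yadedewshif.
Attach mood imperative me- → meyadedewshif.
Attach tense present ung- → ungmeyadedewshif.
Nasal assimilation: no change.
Vowel deletion: no change.
So the correct form is ungmeyadedewshif, option (A).
(B) meyadedewshif is wrong: it uses remote past instead of present for tense.
(D) ungmeyudedewshif is wrong: it uses assumed instead of witnessed for evidentiality.
(C) mungyadedewshif is wrong: it has the affixes in the wrong order.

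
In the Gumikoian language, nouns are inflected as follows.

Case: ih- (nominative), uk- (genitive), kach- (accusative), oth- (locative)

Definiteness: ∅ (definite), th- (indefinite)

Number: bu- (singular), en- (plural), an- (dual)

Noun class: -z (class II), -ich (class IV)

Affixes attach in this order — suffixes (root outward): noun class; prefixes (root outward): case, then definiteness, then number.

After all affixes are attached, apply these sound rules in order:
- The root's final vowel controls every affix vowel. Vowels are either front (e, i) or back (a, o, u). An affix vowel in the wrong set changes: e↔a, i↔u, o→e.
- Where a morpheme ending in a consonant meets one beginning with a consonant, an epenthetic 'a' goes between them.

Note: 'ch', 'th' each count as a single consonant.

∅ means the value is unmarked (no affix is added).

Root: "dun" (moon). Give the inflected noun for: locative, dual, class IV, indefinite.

anathothadunuch

Attach noun class class IV -ich → dunich.
Attach case locative oth- → othdunich.
Attach definiteness indefinite th- → thothdunich.
Attach number dual an- → anthothdunich.
Apply vowel harmony: anthothdunich → anthothdunuch.
Apply epenthesis: anthothdunuch → anathothadunuch.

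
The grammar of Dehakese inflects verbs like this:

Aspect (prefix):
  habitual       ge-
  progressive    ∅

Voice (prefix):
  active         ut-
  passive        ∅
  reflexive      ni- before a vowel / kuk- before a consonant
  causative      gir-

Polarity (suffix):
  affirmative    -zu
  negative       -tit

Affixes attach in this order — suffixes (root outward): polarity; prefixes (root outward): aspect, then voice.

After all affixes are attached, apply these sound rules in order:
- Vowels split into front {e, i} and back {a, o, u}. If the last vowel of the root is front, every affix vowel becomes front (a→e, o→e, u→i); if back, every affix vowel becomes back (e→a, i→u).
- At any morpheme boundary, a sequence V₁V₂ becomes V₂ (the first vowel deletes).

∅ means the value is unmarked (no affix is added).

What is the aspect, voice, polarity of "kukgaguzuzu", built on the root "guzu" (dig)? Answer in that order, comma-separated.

habitual, reflexive, affirmative

Segment: kuk-ge-guzu-zu.
aspect: ge- → habitual.
voice: ni/kuk- → reflexive.
polarity: -zu → affirmative.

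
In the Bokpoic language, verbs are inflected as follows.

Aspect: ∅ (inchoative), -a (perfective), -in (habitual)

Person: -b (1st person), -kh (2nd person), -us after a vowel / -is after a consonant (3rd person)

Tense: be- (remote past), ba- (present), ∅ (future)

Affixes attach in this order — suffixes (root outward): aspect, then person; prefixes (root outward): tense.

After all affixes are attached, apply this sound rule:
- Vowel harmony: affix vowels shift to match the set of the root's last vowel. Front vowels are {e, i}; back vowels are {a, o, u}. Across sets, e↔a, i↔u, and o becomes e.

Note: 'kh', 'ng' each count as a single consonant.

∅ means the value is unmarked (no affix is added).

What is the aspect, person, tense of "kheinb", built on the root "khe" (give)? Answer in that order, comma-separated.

habitual, 1st person, future

Segment: khe-in-b.
aspect: -in → habitual.
person: -b → 1st person.
tense: ∅ → future.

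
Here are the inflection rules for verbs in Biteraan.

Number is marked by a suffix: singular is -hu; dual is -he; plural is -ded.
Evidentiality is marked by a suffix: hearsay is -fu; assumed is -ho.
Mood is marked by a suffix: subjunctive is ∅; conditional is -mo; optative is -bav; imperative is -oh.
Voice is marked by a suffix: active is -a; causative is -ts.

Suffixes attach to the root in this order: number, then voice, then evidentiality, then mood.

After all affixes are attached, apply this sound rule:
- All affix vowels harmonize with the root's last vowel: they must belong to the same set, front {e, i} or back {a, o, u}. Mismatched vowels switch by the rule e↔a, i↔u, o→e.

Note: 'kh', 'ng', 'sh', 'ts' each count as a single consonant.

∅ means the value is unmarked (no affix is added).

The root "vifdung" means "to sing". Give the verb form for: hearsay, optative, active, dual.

Attach number dual -he → vifdunghe.
Attach voice active -a → vifdunghea.
Attach evidentiality hearsay -fu → vifdungheafu.
Attach mood optative -bav → vifdungheafubav.
Apply vowel harmony: vifdungheafubav → vifdunghaafubav.

vifdunghaafubav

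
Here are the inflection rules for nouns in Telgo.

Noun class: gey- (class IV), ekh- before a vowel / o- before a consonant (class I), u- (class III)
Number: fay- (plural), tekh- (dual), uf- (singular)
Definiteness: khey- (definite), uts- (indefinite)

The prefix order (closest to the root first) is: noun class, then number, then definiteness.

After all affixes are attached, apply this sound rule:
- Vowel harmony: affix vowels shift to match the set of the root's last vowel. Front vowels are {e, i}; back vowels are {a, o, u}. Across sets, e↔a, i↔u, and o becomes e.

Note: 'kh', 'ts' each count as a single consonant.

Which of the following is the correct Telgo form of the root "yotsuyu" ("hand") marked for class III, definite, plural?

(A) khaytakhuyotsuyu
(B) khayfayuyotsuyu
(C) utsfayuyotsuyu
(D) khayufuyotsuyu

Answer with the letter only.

B

Attach noun class class III u- → uyotsuyu.
Attach number plural fay- → fayuyotsuyu.
Attach definiteness definite khey- → kheyfayuyotsuyu.
Apply vowel harmony: kheyfayuyotsuyu → khayfayuyotsuyu.
So the correct form is khayfayuyotsuyu, option (B).
(A) khaytakhuyotsuyu is wrong: it uses dual instead of plural for number.
(C) utsfayuyotsuyu is wrong: it uses indefinite instead of definite for definiteness.
(D) khayufuyotsuyu is wrong: it uses singular instead of plural for number.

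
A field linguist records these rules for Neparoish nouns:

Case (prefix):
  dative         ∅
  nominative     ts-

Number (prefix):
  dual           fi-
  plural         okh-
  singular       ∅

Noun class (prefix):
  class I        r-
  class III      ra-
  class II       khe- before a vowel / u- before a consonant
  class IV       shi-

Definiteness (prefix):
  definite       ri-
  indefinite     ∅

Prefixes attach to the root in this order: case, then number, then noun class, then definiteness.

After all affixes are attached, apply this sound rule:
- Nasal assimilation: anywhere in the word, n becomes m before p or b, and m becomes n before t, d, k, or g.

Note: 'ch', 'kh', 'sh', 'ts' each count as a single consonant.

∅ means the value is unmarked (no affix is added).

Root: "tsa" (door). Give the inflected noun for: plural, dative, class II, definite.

rikheokhtsa

case = dative: zero marking, form stays tsa.
Attach number plural okh- → okhtsa.
Attach noun class class II khe- (before vowel 'o') → kheokhtsa.
Attach definiteness definite ri- → rikheokhtsa.
Nasal assimilation: no change.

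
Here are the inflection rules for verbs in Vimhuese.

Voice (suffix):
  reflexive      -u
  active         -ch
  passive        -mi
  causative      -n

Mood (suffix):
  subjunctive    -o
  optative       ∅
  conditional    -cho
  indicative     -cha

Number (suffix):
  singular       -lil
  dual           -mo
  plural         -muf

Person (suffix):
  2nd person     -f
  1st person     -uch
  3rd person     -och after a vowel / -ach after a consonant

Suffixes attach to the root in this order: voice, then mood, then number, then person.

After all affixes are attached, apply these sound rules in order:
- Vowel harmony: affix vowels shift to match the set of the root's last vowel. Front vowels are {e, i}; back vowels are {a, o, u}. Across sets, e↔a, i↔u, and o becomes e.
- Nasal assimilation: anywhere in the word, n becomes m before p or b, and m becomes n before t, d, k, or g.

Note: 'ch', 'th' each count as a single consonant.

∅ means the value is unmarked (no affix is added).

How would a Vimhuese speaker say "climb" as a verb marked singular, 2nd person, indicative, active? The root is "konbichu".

Attach voice active -ch → konbichuch.
Attach mood indicative -cha → konbichuchcha.
Attach number singular -lil → konbichuchchalil.
Attach person 2nd person -f → konbichuchchalilf.
Apply vowel harmony: konbichuchchalilf → konbichuchchalulf.
Apply nasal assimilation: konbichuchchalulf → kombichuchchalulf.

kombichuchchalulf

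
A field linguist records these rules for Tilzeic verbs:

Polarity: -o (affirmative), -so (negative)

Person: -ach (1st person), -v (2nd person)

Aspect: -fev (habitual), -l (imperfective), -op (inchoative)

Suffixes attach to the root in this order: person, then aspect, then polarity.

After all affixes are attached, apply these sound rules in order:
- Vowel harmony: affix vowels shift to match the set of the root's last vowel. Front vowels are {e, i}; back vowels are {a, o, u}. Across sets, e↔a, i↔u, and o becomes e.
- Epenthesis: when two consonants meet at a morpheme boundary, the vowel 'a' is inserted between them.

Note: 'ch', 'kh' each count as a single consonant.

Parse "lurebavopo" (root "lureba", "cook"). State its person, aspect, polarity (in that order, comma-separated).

Segment: lureba-v-op-o.
person: -v → 2nd person.
aspect: -op → inchoative.
polarity: -o → affirmative.

2nd person, inchoative, affirmative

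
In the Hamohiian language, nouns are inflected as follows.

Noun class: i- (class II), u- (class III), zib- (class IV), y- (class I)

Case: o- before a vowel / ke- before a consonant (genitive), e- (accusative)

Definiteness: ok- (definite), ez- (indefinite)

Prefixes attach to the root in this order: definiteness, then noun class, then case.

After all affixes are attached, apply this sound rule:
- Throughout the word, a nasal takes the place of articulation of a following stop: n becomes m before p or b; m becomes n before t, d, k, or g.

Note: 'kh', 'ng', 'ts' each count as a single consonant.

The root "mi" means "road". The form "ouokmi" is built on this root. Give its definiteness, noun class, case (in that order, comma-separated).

definite, class III, genitive

Segment: o-u-ok-mi.
definiteness: ok- → definite.
noun class: u- → class III.
case: o/ke- → genitive.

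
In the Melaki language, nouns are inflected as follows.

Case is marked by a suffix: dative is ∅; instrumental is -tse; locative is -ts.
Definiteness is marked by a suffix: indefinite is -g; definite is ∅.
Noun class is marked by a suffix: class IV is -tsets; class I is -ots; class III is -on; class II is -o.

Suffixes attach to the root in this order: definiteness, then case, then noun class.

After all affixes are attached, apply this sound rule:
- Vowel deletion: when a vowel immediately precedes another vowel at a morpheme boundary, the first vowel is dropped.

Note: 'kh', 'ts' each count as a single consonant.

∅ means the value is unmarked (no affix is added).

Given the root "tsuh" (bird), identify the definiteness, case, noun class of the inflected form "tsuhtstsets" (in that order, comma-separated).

Segment: tsuh-ts-tsets.
definiteness: ∅ → definite.
case: -ts → locative.
noun class: -tsets → class IV.

definite, locative, class IV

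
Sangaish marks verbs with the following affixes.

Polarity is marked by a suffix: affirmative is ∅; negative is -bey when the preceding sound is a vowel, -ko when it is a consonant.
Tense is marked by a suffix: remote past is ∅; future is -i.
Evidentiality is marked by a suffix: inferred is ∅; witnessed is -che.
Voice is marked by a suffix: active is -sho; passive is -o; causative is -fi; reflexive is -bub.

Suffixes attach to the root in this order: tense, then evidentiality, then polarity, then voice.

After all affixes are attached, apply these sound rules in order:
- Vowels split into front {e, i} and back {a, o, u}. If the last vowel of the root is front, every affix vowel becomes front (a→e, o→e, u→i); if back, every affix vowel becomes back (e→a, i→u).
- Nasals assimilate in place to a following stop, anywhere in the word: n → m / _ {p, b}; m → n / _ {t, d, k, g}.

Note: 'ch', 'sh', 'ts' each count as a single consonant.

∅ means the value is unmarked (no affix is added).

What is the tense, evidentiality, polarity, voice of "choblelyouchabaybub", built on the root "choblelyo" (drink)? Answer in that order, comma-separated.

Segment: choblelyo-i-che-bey-bub.
tense: -i → future.
evidentiality: -che → witnessed.
polarity: -bey/ko → negative.
voice: -bub → reflexive.

future, witnessed, negative, reflexive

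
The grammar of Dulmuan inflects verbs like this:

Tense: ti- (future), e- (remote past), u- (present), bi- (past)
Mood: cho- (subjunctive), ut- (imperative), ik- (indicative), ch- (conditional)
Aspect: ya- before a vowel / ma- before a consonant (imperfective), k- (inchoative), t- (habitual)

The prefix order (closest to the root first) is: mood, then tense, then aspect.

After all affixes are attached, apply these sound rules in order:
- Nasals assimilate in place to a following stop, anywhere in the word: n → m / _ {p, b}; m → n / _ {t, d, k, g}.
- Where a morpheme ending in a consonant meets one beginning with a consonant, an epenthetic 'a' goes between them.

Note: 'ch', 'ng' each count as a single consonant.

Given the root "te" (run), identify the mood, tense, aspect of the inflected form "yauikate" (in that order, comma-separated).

Segment: ya-u-ik-te.
mood: ik- → indicative.
tense: u- → present.
aspect: ya/ma- → imperfective.

indicative, present, imperfective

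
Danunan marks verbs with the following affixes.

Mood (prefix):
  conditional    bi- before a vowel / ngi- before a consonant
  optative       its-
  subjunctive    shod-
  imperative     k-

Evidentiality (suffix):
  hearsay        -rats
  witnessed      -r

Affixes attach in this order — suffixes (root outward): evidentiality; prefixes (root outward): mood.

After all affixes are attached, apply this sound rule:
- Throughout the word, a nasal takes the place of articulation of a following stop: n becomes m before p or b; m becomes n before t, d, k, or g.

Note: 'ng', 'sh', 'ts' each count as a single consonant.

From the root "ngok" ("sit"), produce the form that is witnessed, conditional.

Attach evidentiality witnessed -r → ngokr.
Attach mood conditional ngi- (before consonant 'ng') → ngingokr.
Nasal assimilation: no change.

ngingokr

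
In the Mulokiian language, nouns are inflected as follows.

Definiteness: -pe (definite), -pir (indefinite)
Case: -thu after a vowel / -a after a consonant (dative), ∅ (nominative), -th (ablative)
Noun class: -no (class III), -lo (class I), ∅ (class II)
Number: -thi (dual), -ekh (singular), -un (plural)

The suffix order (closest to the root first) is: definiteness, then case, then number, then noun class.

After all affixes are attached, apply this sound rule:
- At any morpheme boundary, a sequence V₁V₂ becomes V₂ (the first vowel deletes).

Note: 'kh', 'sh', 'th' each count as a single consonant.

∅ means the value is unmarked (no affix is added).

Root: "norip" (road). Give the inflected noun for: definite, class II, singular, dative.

norippethekh

Attach definiteness definite -pe → norippe.
Attach case dative -thu (after vowel 'e') → norippethu.
Attach number singular -ekh → norippethuekh.
noun class = class II: zero marking, form stays norippethuekh.
Apply vowel deletion: norippethuekh → norippethekh.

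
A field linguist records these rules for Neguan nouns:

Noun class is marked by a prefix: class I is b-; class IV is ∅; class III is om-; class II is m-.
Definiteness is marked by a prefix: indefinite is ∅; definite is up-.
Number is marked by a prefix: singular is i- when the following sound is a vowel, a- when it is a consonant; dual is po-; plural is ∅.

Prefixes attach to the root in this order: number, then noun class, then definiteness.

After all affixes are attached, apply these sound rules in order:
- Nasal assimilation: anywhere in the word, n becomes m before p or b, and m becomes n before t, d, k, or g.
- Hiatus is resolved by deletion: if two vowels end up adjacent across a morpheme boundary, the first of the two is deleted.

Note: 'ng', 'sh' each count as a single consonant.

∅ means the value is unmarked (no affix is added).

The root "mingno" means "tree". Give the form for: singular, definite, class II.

upmamingno

Attach number singular a- (before consonant 'm') → amingno.
Attach noun class class II m- → mamingno.
Attach definiteness definite up- → upmamingno.
Nasal assimilation: no change.
Vowel deletion: no change.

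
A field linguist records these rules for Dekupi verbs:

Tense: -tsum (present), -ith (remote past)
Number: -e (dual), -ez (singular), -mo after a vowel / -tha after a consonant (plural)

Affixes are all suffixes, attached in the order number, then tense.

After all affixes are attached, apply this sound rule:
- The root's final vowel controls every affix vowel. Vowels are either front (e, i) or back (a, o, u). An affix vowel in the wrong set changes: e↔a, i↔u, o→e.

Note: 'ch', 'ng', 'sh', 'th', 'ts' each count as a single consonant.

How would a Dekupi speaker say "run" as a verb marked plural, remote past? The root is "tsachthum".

tsachthumthauth

Attach number plural -tha (after consonant 'm') → tsachthumtha.
Attach tense remote past -ith → tsachthumthaith.
Apply vowel harmony: tsachthumthaith → tsachthumthauth.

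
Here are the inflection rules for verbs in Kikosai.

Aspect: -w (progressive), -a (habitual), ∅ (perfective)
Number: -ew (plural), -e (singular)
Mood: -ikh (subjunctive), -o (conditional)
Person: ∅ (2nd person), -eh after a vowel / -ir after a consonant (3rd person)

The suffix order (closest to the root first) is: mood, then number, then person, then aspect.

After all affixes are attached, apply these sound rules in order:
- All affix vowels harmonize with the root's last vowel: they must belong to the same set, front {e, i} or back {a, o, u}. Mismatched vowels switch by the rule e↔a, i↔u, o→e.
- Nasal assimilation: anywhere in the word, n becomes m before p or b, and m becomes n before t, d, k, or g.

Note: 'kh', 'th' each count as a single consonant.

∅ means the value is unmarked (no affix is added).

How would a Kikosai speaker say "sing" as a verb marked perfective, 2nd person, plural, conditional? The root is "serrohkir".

serrohkireew

Attach mood conditional -o → serrohkiro.
Attach number plural -ew → serrohkiroew.
person = 2nd person: zero marking, form stays serrohkiroew.
aspect = perfective: zero marking, form stays serrohkiroew.
Apply vowel harmony: serrohkiroew → serrohkireew.
Nasal assimilation: no change.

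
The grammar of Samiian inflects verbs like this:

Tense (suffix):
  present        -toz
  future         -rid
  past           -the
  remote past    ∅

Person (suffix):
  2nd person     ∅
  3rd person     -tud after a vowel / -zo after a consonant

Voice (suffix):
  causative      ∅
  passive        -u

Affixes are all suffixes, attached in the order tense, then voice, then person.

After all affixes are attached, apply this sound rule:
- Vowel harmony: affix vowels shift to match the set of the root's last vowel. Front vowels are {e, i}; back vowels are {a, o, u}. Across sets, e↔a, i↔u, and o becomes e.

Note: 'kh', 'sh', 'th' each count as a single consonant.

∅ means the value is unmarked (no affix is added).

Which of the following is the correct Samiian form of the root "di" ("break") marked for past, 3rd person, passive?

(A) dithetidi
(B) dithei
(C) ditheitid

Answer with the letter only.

C

Attach tense past -the → dithe.
Attach voice passive -u → ditheu.
Attach person 3rd person -tud (after vowel 'u') → ditheutud.
Apply vowel harmony: ditheutud → ditheitid.
So the correct form is ditheitid, option (C).
(A) dithetidi is wrong: it has the affixes in the wrong order.
(B) dithei is wrong: it uses 2nd person instead of 3rd person for person.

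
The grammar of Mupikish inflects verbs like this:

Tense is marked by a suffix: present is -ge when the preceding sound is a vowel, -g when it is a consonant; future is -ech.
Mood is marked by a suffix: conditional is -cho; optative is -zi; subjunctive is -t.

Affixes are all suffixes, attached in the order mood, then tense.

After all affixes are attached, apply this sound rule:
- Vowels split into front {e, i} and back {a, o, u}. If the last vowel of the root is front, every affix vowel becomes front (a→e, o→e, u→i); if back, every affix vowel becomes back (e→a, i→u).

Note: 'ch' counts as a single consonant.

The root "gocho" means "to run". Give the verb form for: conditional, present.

gochochoga

Attach mood conditional -cho → gochocho.
Attach tense present -ge (after vowel 'o') → gochochoge.
Apply vowel harmony: gochochoge → gochochoga.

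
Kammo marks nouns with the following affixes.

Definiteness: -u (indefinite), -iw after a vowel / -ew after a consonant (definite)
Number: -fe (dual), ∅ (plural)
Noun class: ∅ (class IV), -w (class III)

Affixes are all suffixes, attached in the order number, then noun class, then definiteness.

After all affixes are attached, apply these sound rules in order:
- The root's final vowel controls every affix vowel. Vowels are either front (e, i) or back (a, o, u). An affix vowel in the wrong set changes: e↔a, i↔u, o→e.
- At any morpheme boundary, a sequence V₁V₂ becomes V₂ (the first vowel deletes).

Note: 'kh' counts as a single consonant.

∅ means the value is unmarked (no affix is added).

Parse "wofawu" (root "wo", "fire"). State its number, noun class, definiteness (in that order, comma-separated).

Segment: wo-fe-w-u.
number: -fe → dual.
noun class: -w → class III.
definiteness: -u → indefinite.

dual, class III, indefinite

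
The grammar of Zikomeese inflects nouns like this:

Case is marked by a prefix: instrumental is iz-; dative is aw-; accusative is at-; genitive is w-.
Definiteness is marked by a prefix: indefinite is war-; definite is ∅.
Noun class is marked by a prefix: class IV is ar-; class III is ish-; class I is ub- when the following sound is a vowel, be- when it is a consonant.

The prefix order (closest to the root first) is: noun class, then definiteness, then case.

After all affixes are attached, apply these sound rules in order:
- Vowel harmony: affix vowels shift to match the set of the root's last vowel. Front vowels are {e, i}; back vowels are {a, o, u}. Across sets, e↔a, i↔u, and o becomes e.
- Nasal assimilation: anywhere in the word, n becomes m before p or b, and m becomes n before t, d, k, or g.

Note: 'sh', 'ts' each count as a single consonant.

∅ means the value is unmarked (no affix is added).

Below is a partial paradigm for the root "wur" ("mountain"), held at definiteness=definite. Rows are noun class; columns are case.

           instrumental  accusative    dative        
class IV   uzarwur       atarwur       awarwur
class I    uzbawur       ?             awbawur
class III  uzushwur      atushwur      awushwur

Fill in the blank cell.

atbawur

Attach noun class class I be- (before consonant 'w') → bewur.
definiteness = definite: zero marking, form stays bewur.
Attach case accusative at- → atbewur.
Apply vowel harmony: atbewur → atbawur.
Nasal assimilation: no change.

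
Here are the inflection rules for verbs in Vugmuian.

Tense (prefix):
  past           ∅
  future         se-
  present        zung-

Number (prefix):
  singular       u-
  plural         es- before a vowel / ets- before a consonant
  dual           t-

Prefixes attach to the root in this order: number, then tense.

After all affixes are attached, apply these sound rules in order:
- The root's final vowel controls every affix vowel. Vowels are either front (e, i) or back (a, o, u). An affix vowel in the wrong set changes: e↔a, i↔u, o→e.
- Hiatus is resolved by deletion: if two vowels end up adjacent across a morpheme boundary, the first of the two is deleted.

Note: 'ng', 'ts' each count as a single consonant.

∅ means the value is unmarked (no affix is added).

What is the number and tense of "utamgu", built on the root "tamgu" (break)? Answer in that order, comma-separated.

singular, past

Segment: u-tamgu.
number: u- → singular.
tense: ∅ → past.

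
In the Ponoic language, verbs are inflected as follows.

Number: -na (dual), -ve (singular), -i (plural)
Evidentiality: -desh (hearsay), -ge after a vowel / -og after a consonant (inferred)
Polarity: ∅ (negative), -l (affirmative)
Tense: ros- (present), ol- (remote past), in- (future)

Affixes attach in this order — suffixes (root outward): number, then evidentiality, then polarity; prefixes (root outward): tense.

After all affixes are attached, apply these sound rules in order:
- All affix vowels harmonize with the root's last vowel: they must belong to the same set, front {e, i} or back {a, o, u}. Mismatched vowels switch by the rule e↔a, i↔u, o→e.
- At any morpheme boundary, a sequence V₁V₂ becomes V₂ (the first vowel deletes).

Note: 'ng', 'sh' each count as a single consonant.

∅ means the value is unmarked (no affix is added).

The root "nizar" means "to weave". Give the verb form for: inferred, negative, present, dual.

Attach number dual -na → nizarna.
Attach evidentiality inferred -ge (after vowel 'a') → nizarnage.
polarity = negative: zero marking, form stays nizarnage.
Attach tense present ros- → rosnizarnage.
Apply vowel harmony: rosnizarnage → rosnizarnaga.
Vowel deletion: no change.

rosnizarnaga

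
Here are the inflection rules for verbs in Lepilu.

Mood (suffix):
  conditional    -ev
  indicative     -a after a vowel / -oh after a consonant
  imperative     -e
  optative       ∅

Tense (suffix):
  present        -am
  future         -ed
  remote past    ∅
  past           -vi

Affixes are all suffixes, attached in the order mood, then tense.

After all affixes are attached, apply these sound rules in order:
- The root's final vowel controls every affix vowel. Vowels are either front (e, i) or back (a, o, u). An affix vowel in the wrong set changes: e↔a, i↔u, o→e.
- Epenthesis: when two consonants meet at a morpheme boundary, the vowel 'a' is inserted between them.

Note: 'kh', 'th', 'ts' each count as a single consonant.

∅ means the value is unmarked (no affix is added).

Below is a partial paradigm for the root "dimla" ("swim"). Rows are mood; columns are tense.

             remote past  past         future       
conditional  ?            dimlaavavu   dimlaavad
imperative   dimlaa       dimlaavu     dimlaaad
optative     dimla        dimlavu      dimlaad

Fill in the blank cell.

Attach mood conditional -ev → dimlaev.
tense = remote past: zero marking, form stays dimlaev.
Apply vowel harmony: dimlaev → dimlaav.
Epenthesis: no change.

dimlaav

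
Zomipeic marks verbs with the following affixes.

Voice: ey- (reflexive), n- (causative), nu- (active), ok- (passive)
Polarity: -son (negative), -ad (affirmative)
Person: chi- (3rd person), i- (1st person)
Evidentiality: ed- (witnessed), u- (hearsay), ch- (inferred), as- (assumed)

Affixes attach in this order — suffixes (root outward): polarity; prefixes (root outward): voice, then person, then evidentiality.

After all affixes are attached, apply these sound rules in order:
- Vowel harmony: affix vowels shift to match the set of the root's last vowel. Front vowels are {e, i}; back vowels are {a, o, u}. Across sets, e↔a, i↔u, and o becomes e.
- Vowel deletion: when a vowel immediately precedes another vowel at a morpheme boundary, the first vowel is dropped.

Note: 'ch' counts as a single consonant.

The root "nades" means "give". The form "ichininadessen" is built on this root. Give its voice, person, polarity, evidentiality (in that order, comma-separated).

active, 3rd person, negative, hearsay

Segment: u-chi-nu-nades-son.
voice: nu- → active.
person: chi- → 3rd person.
polarity: -son → negative.
evidentiality: u- → hearsay.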